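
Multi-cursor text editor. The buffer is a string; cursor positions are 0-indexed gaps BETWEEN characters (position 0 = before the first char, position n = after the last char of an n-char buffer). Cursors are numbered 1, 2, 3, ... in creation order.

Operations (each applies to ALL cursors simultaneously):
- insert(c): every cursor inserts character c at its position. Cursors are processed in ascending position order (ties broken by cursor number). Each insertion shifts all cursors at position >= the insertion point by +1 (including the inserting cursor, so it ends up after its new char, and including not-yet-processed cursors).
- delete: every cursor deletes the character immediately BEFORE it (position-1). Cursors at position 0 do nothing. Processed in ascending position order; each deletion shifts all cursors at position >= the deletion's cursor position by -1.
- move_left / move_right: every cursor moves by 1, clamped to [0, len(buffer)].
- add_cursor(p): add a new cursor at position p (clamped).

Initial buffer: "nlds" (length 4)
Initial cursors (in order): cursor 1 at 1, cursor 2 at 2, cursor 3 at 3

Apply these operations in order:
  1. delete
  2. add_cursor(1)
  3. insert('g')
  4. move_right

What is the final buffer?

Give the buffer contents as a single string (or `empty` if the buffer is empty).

Answer: gggsg

Derivation:
After op 1 (delete): buffer="s" (len 1), cursors c1@0 c2@0 c3@0, authorship .
After op 2 (add_cursor(1)): buffer="s" (len 1), cursors c1@0 c2@0 c3@0 c4@1, authorship .
After op 3 (insert('g')): buffer="gggsg" (len 5), cursors c1@3 c2@3 c3@3 c4@5, authorship 123.4
After op 4 (move_right): buffer="gggsg" (len 5), cursors c1@4 c2@4 c3@4 c4@5, authorship 123.4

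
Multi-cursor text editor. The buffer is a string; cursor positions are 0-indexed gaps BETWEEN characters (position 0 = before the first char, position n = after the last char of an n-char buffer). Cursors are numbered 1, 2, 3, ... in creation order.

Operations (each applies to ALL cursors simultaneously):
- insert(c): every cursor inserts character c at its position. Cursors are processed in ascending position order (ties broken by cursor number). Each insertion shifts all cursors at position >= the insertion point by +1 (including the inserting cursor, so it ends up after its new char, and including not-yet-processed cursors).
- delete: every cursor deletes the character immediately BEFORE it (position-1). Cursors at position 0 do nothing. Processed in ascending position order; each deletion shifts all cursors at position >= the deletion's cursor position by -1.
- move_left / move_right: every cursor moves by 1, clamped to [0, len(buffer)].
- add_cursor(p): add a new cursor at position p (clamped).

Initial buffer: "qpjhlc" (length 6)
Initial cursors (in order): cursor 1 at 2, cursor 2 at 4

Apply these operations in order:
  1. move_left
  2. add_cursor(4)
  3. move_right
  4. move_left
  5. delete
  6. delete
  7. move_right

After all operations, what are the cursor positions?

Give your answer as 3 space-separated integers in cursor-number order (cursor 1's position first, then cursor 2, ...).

After op 1 (move_left): buffer="qpjhlc" (len 6), cursors c1@1 c2@3, authorship ......
After op 2 (add_cursor(4)): buffer="qpjhlc" (len 6), cursors c1@1 c2@3 c3@4, authorship ......
After op 3 (move_right): buffer="qpjhlc" (len 6), cursors c1@2 c2@4 c3@5, authorship ......
After op 4 (move_left): buffer="qpjhlc" (len 6), cursors c1@1 c2@3 c3@4, authorship ......
After op 5 (delete): buffer="plc" (len 3), cursors c1@0 c2@1 c3@1, authorship ...
After op 6 (delete): buffer="lc" (len 2), cursors c1@0 c2@0 c3@0, authorship ..
After op 7 (move_right): buffer="lc" (len 2), cursors c1@1 c2@1 c3@1, authorship ..

Answer: 1 1 1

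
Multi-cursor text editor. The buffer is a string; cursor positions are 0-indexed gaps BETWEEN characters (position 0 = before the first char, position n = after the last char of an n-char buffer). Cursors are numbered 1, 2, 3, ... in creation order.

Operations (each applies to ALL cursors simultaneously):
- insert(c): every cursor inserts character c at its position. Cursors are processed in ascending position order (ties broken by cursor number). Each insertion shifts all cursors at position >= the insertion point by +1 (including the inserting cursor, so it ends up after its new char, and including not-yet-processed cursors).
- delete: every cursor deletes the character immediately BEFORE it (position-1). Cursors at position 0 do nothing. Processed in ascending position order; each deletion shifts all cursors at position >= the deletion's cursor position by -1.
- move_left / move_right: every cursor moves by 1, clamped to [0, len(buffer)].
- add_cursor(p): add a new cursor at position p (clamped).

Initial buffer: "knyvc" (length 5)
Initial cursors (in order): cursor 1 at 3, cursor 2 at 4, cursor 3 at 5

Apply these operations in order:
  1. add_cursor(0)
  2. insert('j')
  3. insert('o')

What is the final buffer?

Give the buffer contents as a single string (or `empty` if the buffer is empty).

After op 1 (add_cursor(0)): buffer="knyvc" (len 5), cursors c4@0 c1@3 c2@4 c3@5, authorship .....
After op 2 (insert('j')): buffer="jknyjvjcj" (len 9), cursors c4@1 c1@5 c2@7 c3@9, authorship 4...1.2.3
After op 3 (insert('o')): buffer="joknyjovjocjo" (len 13), cursors c4@2 c1@7 c2@10 c3@13, authorship 44...11.22.33

Answer: joknyjovjocjo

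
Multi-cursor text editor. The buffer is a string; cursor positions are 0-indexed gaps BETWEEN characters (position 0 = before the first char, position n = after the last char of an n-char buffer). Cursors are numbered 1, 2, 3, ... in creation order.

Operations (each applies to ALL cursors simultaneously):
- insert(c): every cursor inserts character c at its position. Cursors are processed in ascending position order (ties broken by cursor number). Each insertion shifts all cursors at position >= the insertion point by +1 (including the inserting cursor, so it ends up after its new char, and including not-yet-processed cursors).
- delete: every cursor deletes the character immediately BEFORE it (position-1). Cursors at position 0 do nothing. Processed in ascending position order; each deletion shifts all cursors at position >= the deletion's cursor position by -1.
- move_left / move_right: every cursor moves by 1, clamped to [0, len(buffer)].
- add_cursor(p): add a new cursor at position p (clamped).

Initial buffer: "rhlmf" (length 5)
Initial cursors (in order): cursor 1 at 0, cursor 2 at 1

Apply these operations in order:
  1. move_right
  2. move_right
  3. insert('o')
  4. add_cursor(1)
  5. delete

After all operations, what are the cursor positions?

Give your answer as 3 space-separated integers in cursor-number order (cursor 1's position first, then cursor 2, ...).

Answer: 1 2 0

Derivation:
After op 1 (move_right): buffer="rhlmf" (len 5), cursors c1@1 c2@2, authorship .....
After op 2 (move_right): buffer="rhlmf" (len 5), cursors c1@2 c2@3, authorship .....
After op 3 (insert('o')): buffer="rholomf" (len 7), cursors c1@3 c2@5, authorship ..1.2..
After op 4 (add_cursor(1)): buffer="rholomf" (len 7), cursors c3@1 c1@3 c2@5, authorship ..1.2..
After op 5 (delete): buffer="hlmf" (len 4), cursors c3@0 c1@1 c2@2, authorship ....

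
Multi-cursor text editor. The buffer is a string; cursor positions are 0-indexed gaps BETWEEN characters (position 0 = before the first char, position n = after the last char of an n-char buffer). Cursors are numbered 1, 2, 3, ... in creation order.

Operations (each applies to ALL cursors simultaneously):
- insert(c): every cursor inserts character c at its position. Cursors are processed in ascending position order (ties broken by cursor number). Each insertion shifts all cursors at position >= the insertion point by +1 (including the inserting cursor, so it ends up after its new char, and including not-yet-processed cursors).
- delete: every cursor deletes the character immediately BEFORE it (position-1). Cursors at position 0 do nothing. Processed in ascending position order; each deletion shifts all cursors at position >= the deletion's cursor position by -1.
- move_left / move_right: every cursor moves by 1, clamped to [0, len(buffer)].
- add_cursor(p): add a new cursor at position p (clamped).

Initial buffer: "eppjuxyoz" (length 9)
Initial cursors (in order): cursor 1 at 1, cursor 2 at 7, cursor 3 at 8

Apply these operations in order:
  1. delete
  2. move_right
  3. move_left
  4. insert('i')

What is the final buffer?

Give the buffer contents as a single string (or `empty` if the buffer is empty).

Answer: ippjuxiiz

Derivation:
After op 1 (delete): buffer="ppjuxz" (len 6), cursors c1@0 c2@5 c3@5, authorship ......
After op 2 (move_right): buffer="ppjuxz" (len 6), cursors c1@1 c2@6 c3@6, authorship ......
After op 3 (move_left): buffer="ppjuxz" (len 6), cursors c1@0 c2@5 c3@5, authorship ......
After op 4 (insert('i')): buffer="ippjuxiiz" (len 9), cursors c1@1 c2@8 c3@8, authorship 1.....23.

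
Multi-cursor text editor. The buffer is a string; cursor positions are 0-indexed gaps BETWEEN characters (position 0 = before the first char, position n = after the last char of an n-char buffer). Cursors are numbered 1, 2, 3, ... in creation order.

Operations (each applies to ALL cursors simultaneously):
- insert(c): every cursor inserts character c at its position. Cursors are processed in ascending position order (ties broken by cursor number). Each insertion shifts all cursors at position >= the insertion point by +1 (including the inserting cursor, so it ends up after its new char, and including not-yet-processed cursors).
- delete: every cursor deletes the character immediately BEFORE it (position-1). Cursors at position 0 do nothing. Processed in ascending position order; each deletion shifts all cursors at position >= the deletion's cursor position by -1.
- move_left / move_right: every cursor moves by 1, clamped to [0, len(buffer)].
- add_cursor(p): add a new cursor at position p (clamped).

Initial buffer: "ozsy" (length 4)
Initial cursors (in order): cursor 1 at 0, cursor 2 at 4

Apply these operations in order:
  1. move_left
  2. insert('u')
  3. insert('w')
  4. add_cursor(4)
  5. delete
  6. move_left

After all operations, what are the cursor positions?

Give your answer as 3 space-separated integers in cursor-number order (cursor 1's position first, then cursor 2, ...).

After op 1 (move_left): buffer="ozsy" (len 4), cursors c1@0 c2@3, authorship ....
After op 2 (insert('u')): buffer="uozsuy" (len 6), cursors c1@1 c2@5, authorship 1...2.
After op 3 (insert('w')): buffer="uwozsuwy" (len 8), cursors c1@2 c2@7, authorship 11...22.
After op 4 (add_cursor(4)): buffer="uwozsuwy" (len 8), cursors c1@2 c3@4 c2@7, authorship 11...22.
After op 5 (delete): buffer="uosuy" (len 5), cursors c1@1 c3@2 c2@4, authorship 1..2.
After op 6 (move_left): buffer="uosuy" (len 5), cursors c1@0 c3@1 c2@3, authorship 1..2.

Answer: 0 3 1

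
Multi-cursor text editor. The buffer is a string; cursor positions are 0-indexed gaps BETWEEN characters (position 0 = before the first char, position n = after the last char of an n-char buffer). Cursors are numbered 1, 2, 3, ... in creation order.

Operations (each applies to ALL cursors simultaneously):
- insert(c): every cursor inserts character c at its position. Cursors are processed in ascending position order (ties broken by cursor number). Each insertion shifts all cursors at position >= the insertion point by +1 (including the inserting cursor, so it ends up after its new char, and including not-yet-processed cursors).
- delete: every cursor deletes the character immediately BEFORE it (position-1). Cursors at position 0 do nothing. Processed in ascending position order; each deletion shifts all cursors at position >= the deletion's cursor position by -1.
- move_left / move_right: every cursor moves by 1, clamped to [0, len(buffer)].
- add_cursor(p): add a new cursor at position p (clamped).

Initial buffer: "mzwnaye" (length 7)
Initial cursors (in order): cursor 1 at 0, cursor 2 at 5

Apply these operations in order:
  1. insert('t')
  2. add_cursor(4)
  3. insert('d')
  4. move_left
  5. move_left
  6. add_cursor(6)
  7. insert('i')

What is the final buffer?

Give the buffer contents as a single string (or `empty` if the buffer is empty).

After op 1 (insert('t')): buffer="tmzwnatye" (len 9), cursors c1@1 c2@7, authorship 1.....2..
After op 2 (add_cursor(4)): buffer="tmzwnatye" (len 9), cursors c1@1 c3@4 c2@7, authorship 1.....2..
After op 3 (insert('d')): buffer="tdmzwdnatdye" (len 12), cursors c1@2 c3@6 c2@10, authorship 11...3..22..
After op 4 (move_left): buffer="tdmzwdnatdye" (len 12), cursors c1@1 c3@5 c2@9, authorship 11...3..22..
After op 5 (move_left): buffer="tdmzwdnatdye" (len 12), cursors c1@0 c3@4 c2@8, authorship 11...3..22..
After op 6 (add_cursor(6)): buffer="tdmzwdnatdye" (len 12), cursors c1@0 c3@4 c4@6 c2@8, authorship 11...3..22..
After op 7 (insert('i')): buffer="itdmziwdinaitdye" (len 16), cursors c1@1 c3@6 c4@9 c2@12, authorship 111..3.34..222..

Answer: itdmziwdinaitdye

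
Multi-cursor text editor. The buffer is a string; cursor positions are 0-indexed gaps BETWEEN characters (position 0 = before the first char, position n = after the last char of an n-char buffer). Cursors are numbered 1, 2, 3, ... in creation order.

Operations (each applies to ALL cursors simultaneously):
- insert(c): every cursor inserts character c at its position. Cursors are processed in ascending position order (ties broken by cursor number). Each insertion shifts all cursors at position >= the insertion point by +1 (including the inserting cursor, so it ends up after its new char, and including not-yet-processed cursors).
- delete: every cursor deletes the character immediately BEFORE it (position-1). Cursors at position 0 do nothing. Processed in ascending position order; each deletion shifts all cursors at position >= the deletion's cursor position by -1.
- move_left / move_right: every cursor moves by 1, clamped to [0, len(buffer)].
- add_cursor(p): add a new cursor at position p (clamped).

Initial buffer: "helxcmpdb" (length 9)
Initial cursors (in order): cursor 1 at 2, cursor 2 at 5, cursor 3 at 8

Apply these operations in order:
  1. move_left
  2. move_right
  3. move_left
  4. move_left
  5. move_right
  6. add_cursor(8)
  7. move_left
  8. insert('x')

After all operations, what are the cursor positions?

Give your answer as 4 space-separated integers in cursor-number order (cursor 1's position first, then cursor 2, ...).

After op 1 (move_left): buffer="helxcmpdb" (len 9), cursors c1@1 c2@4 c3@7, authorship .........
After op 2 (move_right): buffer="helxcmpdb" (len 9), cursors c1@2 c2@5 c3@8, authorship .........
After op 3 (move_left): buffer="helxcmpdb" (len 9), cursors c1@1 c2@4 c3@7, authorship .........
After op 4 (move_left): buffer="helxcmpdb" (len 9), cursors c1@0 c2@3 c3@6, authorship .........
After op 5 (move_right): buffer="helxcmpdb" (len 9), cursors c1@1 c2@4 c3@7, authorship .........
After op 6 (add_cursor(8)): buffer="helxcmpdb" (len 9), cursors c1@1 c2@4 c3@7 c4@8, authorship .........
After op 7 (move_left): buffer="helxcmpdb" (len 9), cursors c1@0 c2@3 c3@6 c4@7, authorship .........
After op 8 (insert('x')): buffer="xhelxxcmxpxdb" (len 13), cursors c1@1 c2@5 c3@9 c4@11, authorship 1...2...3.4..

Answer: 1 5 9 11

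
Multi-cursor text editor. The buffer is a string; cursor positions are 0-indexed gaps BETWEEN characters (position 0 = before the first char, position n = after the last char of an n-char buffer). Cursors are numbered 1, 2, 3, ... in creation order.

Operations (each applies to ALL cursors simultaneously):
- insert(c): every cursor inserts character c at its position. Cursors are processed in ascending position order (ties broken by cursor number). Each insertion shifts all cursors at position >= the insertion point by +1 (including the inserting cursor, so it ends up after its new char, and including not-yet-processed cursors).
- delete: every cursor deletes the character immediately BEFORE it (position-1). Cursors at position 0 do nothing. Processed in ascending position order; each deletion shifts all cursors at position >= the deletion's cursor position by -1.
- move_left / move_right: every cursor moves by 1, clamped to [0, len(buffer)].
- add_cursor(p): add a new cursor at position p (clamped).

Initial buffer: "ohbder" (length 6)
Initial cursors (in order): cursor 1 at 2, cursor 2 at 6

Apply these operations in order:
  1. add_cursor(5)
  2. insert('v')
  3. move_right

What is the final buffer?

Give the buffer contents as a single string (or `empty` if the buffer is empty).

After op 1 (add_cursor(5)): buffer="ohbder" (len 6), cursors c1@2 c3@5 c2@6, authorship ......
After op 2 (insert('v')): buffer="ohvbdevrv" (len 9), cursors c1@3 c3@7 c2@9, authorship ..1...3.2
After op 3 (move_right): buffer="ohvbdevrv" (len 9), cursors c1@4 c3@8 c2@9, authorship ..1...3.2

Answer: ohvbdevrv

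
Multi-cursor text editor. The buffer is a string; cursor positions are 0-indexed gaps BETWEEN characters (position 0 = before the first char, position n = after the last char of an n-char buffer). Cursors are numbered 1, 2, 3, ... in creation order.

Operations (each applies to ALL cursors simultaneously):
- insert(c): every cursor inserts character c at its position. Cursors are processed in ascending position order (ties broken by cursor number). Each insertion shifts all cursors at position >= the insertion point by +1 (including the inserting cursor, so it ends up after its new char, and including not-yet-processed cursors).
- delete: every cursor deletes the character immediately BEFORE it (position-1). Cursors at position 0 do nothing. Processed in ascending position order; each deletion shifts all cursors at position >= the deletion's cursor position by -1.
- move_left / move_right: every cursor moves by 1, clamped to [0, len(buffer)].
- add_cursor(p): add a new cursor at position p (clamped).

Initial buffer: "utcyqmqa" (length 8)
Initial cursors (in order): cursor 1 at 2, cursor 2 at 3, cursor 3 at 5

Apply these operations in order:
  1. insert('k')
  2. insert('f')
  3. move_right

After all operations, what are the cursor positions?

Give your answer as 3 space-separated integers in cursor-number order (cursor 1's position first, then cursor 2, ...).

After op 1 (insert('k')): buffer="utkckyqkmqa" (len 11), cursors c1@3 c2@5 c3@8, authorship ..1.2..3...
After op 2 (insert('f')): buffer="utkfckfyqkfmqa" (len 14), cursors c1@4 c2@7 c3@11, authorship ..11.22..33...
After op 3 (move_right): buffer="utkfckfyqkfmqa" (len 14), cursors c1@5 c2@8 c3@12, authorship ..11.22..33...

Answer: 5 8 12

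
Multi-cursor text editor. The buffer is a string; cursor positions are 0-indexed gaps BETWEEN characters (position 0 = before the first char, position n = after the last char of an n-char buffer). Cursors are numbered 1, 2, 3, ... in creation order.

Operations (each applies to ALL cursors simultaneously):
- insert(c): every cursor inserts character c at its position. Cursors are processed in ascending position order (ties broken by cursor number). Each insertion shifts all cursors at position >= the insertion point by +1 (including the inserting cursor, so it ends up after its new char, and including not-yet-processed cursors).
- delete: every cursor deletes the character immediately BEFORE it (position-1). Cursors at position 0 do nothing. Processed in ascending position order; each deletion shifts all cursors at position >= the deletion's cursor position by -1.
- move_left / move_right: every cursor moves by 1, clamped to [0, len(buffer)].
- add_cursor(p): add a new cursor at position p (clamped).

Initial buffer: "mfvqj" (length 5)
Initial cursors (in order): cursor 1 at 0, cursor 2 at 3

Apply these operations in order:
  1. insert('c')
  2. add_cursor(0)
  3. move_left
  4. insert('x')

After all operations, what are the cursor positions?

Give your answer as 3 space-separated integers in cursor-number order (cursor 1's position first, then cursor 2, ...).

After op 1 (insert('c')): buffer="cmfvcqj" (len 7), cursors c1@1 c2@5, authorship 1...2..
After op 2 (add_cursor(0)): buffer="cmfvcqj" (len 7), cursors c3@0 c1@1 c2@5, authorship 1...2..
After op 3 (move_left): buffer="cmfvcqj" (len 7), cursors c1@0 c3@0 c2@4, authorship 1...2..
After op 4 (insert('x')): buffer="xxcmfvxcqj" (len 10), cursors c1@2 c3@2 c2@7, authorship 131...22..

Answer: 2 7 2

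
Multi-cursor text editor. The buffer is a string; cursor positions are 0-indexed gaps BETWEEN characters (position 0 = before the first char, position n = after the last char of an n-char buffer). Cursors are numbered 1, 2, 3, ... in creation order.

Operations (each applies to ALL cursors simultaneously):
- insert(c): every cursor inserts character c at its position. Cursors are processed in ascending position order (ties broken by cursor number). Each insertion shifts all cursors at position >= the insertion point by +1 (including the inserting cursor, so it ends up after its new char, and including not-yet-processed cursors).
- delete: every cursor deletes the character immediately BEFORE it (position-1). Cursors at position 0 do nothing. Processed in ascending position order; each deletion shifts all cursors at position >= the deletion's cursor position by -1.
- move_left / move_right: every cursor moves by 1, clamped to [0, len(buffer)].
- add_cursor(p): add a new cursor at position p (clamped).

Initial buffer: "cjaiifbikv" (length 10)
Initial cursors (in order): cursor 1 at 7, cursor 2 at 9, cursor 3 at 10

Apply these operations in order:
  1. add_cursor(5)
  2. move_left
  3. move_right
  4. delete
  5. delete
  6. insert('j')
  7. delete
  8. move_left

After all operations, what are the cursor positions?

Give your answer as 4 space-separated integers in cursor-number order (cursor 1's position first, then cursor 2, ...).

After op 1 (add_cursor(5)): buffer="cjaiifbikv" (len 10), cursors c4@5 c1@7 c2@9 c3@10, authorship ..........
After op 2 (move_left): buffer="cjaiifbikv" (len 10), cursors c4@4 c1@6 c2@8 c3@9, authorship ..........
After op 3 (move_right): buffer="cjaiifbikv" (len 10), cursors c4@5 c1@7 c2@9 c3@10, authorship ..........
After op 4 (delete): buffer="cjaifi" (len 6), cursors c4@4 c1@5 c2@6 c3@6, authorship ......
After op 5 (delete): buffer="cj" (len 2), cursors c1@2 c2@2 c3@2 c4@2, authorship ..
After op 6 (insert('j')): buffer="cjjjjj" (len 6), cursors c1@6 c2@6 c3@6 c4@6, authorship ..1234
After op 7 (delete): buffer="cj" (len 2), cursors c1@2 c2@2 c3@2 c4@2, authorship ..
After op 8 (move_left): buffer="cj" (len 2), cursors c1@1 c2@1 c3@1 c4@1, authorship ..

Answer: 1 1 1 1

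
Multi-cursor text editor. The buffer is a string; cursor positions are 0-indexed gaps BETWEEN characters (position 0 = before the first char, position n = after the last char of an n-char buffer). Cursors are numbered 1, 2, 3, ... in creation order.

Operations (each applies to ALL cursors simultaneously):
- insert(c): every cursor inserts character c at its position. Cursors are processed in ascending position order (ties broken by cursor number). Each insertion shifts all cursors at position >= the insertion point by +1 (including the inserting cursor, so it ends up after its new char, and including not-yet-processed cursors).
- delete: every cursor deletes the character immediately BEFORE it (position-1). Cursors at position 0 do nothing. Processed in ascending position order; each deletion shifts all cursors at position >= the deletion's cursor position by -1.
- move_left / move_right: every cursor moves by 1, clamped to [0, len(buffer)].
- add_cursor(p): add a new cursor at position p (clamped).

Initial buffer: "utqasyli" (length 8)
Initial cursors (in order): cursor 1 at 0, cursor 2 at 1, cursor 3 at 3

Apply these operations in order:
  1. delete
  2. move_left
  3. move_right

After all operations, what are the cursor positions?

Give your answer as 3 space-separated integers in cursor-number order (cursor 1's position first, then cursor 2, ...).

After op 1 (delete): buffer="tasyli" (len 6), cursors c1@0 c2@0 c3@1, authorship ......
After op 2 (move_left): buffer="tasyli" (len 6), cursors c1@0 c2@0 c3@0, authorship ......
After op 3 (move_right): buffer="tasyli" (len 6), cursors c1@1 c2@1 c3@1, authorship ......

Answer: 1 1 1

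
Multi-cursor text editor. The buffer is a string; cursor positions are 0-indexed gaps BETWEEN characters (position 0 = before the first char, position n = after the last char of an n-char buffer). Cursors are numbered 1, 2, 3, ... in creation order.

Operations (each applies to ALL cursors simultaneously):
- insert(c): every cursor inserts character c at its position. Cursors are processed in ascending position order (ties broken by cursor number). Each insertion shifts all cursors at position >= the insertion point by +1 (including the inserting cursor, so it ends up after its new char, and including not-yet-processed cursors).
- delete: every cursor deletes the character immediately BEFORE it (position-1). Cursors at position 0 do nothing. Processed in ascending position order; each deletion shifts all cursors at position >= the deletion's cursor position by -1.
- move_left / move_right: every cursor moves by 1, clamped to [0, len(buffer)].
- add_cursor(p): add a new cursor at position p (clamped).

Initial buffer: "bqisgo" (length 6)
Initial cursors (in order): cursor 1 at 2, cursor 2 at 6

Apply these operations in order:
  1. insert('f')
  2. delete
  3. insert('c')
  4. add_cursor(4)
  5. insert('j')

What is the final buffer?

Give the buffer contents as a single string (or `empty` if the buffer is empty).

Answer: bqcjijsgocj

Derivation:
After op 1 (insert('f')): buffer="bqfisgof" (len 8), cursors c1@3 c2@8, authorship ..1....2
After op 2 (delete): buffer="bqisgo" (len 6), cursors c1@2 c2@6, authorship ......
After op 3 (insert('c')): buffer="bqcisgoc" (len 8), cursors c1@3 c2@8, authorship ..1....2
After op 4 (add_cursor(4)): buffer="bqcisgoc" (len 8), cursors c1@3 c3@4 c2@8, authorship ..1....2
After op 5 (insert('j')): buffer="bqcjijsgocj" (len 11), cursors c1@4 c3@6 c2@11, authorship ..11.3...22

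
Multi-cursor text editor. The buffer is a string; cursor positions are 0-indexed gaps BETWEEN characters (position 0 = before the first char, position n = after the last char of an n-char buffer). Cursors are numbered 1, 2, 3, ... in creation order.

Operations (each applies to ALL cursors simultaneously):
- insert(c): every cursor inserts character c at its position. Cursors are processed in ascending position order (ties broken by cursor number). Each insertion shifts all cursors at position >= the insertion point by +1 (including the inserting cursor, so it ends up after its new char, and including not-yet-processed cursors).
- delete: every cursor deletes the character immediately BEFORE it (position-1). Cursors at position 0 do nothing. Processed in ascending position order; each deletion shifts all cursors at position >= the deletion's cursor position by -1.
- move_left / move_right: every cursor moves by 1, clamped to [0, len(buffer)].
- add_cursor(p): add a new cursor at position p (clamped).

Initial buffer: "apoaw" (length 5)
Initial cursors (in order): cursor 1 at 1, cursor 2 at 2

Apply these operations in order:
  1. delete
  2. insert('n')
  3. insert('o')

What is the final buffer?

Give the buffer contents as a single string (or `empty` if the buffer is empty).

Answer: nnoooaw

Derivation:
After op 1 (delete): buffer="oaw" (len 3), cursors c1@0 c2@0, authorship ...
After op 2 (insert('n')): buffer="nnoaw" (len 5), cursors c1@2 c2@2, authorship 12...
After op 3 (insert('o')): buffer="nnoooaw" (len 7), cursors c1@4 c2@4, authorship 1212...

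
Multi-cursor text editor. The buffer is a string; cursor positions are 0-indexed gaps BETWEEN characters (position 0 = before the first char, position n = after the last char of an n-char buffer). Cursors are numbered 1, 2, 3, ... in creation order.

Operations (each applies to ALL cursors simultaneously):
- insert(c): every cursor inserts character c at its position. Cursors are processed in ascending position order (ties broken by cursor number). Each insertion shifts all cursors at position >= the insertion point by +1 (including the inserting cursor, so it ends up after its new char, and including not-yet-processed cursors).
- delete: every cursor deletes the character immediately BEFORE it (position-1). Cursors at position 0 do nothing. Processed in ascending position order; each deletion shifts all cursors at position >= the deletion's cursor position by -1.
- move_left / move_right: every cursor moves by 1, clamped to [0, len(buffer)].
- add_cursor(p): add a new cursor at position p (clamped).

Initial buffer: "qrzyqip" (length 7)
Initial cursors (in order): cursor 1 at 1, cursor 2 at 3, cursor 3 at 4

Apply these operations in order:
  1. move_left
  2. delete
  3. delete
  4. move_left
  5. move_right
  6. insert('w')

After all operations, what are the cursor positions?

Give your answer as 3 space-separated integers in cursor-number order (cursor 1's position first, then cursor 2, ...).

Answer: 4 4 4

Derivation:
After op 1 (move_left): buffer="qrzyqip" (len 7), cursors c1@0 c2@2 c3@3, authorship .......
After op 2 (delete): buffer="qyqip" (len 5), cursors c1@0 c2@1 c3@1, authorship .....
After op 3 (delete): buffer="yqip" (len 4), cursors c1@0 c2@0 c3@0, authorship ....
After op 4 (move_left): buffer="yqip" (len 4), cursors c1@0 c2@0 c3@0, authorship ....
After op 5 (move_right): buffer="yqip" (len 4), cursors c1@1 c2@1 c3@1, authorship ....
After op 6 (insert('w')): buffer="ywwwqip" (len 7), cursors c1@4 c2@4 c3@4, authorship .123...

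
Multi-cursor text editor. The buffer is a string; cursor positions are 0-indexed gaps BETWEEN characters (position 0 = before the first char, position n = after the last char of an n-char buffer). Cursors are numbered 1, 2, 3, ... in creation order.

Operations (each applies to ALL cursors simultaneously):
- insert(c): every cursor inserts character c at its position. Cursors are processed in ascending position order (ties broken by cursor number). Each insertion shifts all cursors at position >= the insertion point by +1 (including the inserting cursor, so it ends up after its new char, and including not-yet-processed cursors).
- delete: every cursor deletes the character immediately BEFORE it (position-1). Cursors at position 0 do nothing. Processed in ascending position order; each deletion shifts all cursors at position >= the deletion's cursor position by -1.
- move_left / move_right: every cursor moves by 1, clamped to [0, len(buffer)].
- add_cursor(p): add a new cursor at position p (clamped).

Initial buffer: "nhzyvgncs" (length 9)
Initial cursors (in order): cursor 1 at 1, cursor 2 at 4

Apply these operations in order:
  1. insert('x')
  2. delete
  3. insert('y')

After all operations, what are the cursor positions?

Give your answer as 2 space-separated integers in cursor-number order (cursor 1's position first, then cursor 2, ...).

After op 1 (insert('x')): buffer="nxhzyxvgncs" (len 11), cursors c1@2 c2@6, authorship .1...2.....
After op 2 (delete): buffer="nhzyvgncs" (len 9), cursors c1@1 c2@4, authorship .........
After op 3 (insert('y')): buffer="nyhzyyvgncs" (len 11), cursors c1@2 c2@6, authorship .1...2.....

Answer: 2 6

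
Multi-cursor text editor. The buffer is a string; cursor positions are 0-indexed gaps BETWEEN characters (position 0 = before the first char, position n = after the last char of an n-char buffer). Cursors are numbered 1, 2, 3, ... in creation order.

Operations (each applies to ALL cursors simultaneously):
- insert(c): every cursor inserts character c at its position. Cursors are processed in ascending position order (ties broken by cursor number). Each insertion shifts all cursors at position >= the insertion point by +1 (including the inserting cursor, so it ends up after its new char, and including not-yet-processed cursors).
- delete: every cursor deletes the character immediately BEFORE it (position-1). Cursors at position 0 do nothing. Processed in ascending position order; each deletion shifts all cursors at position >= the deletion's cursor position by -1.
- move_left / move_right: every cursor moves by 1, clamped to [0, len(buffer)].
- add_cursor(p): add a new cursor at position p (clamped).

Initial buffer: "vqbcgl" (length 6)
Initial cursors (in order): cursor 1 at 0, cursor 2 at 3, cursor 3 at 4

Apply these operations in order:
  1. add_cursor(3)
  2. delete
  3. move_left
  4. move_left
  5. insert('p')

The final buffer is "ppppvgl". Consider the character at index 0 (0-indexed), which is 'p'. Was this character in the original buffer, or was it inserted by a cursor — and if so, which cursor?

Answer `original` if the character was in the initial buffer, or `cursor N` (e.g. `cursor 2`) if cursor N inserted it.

After op 1 (add_cursor(3)): buffer="vqbcgl" (len 6), cursors c1@0 c2@3 c4@3 c3@4, authorship ......
After op 2 (delete): buffer="vgl" (len 3), cursors c1@0 c2@1 c3@1 c4@1, authorship ...
After op 3 (move_left): buffer="vgl" (len 3), cursors c1@0 c2@0 c3@0 c4@0, authorship ...
After op 4 (move_left): buffer="vgl" (len 3), cursors c1@0 c2@0 c3@0 c4@0, authorship ...
After op 5 (insert('p')): buffer="ppppvgl" (len 7), cursors c1@4 c2@4 c3@4 c4@4, authorship 1234...
Authorship (.=original, N=cursor N): 1 2 3 4 . . .
Index 0: author = 1

Answer: cursor 1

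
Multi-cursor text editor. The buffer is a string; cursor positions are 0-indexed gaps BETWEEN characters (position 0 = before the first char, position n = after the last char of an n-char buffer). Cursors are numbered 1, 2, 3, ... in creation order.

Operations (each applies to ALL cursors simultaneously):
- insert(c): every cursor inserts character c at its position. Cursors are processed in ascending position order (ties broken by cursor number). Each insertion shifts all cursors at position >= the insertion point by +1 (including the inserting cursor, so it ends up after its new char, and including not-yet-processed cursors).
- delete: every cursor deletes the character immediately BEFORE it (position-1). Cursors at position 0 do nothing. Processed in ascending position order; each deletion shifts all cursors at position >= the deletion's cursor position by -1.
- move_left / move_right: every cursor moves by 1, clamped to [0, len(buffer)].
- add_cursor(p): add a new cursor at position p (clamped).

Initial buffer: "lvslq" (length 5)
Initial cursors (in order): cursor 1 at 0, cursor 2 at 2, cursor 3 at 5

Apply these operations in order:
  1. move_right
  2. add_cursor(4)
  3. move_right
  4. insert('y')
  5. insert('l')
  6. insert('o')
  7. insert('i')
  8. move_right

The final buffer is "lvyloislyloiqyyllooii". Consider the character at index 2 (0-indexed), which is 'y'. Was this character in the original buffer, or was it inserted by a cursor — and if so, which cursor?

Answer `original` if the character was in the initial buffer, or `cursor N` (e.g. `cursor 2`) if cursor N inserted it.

Answer: cursor 1

Derivation:
After op 1 (move_right): buffer="lvslq" (len 5), cursors c1@1 c2@3 c3@5, authorship .....
After op 2 (add_cursor(4)): buffer="lvslq" (len 5), cursors c1@1 c2@3 c4@4 c3@5, authorship .....
After op 3 (move_right): buffer="lvslq" (len 5), cursors c1@2 c2@4 c3@5 c4@5, authorship .....
After op 4 (insert('y')): buffer="lvyslyqyy" (len 9), cursors c1@3 c2@6 c3@9 c4@9, authorship ..1..2.34
After op 5 (insert('l')): buffer="lvylslylqyyll" (len 13), cursors c1@4 c2@8 c3@13 c4@13, authorship ..11..22.3434
After op 6 (insert('o')): buffer="lvyloslyloqyylloo" (len 17), cursors c1@5 c2@10 c3@17 c4@17, authorship ..111..222.343434
After op 7 (insert('i')): buffer="lvyloislyloiqyyllooii" (len 21), cursors c1@6 c2@12 c3@21 c4@21, authorship ..1111..2222.34343434
After op 8 (move_right): buffer="lvyloislyloiqyyllooii" (len 21), cursors c1@7 c2@13 c3@21 c4@21, authorship ..1111..2222.34343434
Authorship (.=original, N=cursor N): . . 1 1 1 1 . . 2 2 2 2 . 3 4 3 4 3 4 3 4
Index 2: author = 1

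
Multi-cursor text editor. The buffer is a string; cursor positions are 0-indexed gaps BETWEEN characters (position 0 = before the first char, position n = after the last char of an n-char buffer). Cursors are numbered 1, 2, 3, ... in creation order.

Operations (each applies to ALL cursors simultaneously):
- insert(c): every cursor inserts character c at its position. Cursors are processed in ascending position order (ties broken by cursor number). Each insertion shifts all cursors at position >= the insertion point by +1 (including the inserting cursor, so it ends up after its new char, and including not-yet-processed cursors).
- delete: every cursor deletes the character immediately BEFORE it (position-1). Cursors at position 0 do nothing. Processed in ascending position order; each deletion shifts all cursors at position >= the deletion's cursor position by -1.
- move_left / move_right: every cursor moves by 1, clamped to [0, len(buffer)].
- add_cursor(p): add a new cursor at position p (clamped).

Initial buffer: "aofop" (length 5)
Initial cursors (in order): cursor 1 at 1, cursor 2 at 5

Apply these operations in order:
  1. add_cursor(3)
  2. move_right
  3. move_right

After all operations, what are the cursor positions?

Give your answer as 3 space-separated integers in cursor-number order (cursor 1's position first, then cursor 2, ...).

Answer: 3 5 5

Derivation:
After op 1 (add_cursor(3)): buffer="aofop" (len 5), cursors c1@1 c3@3 c2@5, authorship .....
After op 2 (move_right): buffer="aofop" (len 5), cursors c1@2 c3@4 c2@5, authorship .....
After op 3 (move_right): buffer="aofop" (len 5), cursors c1@3 c2@5 c3@5, authorship .....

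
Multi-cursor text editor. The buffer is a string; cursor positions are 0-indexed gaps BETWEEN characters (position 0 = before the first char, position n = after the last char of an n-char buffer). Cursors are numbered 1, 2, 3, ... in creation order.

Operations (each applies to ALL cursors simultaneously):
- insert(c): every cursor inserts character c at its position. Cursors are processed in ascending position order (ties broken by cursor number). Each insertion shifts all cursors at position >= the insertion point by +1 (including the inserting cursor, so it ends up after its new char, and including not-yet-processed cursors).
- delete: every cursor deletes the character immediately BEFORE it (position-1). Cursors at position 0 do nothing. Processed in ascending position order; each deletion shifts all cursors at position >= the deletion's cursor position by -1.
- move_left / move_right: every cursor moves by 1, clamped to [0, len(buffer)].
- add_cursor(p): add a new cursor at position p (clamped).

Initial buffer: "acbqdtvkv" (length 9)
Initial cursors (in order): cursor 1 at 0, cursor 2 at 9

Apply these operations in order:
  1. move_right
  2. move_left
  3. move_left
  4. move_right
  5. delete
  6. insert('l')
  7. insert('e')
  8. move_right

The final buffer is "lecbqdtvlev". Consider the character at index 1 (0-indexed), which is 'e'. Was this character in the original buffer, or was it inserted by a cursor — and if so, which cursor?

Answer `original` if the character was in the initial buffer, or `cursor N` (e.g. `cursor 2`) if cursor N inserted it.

Answer: cursor 1

Derivation:
After op 1 (move_right): buffer="acbqdtvkv" (len 9), cursors c1@1 c2@9, authorship .........
After op 2 (move_left): buffer="acbqdtvkv" (len 9), cursors c1@0 c2@8, authorship .........
After op 3 (move_left): buffer="acbqdtvkv" (len 9), cursors c1@0 c2@7, authorship .........
After op 4 (move_right): buffer="acbqdtvkv" (len 9), cursors c1@1 c2@8, authorship .........
After op 5 (delete): buffer="cbqdtvv" (len 7), cursors c1@0 c2@6, authorship .......
After op 6 (insert('l')): buffer="lcbqdtvlv" (len 9), cursors c1@1 c2@8, authorship 1......2.
After op 7 (insert('e')): buffer="lecbqdtvlev" (len 11), cursors c1@2 c2@10, authorship 11......22.
After op 8 (move_right): buffer="lecbqdtvlev" (len 11), cursors c1@3 c2@11, authorship 11......22.
Authorship (.=original, N=cursor N): 1 1 . . . . . . 2 2 .
Index 1: author = 1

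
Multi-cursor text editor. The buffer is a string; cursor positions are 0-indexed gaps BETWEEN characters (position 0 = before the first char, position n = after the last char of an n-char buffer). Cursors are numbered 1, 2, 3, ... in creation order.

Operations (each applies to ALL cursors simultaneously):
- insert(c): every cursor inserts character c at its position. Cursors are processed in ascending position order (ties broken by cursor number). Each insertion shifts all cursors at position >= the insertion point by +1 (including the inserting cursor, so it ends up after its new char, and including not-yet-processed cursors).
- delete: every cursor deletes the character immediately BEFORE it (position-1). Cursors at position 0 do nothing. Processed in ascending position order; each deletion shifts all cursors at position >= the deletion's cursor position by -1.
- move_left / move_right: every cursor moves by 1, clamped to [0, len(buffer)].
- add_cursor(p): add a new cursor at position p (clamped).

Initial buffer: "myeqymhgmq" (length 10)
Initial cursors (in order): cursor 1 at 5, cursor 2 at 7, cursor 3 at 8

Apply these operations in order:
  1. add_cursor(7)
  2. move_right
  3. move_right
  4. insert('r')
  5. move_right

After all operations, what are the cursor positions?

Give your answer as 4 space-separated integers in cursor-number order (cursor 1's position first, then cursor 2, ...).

Answer: 9 13 14 13

Derivation:
After op 1 (add_cursor(7)): buffer="myeqymhgmq" (len 10), cursors c1@5 c2@7 c4@7 c3@8, authorship ..........
After op 2 (move_right): buffer="myeqymhgmq" (len 10), cursors c1@6 c2@8 c4@8 c3@9, authorship ..........
After op 3 (move_right): buffer="myeqymhgmq" (len 10), cursors c1@7 c2@9 c4@9 c3@10, authorship ..........
After op 4 (insert('r')): buffer="myeqymhrgmrrqr" (len 14), cursors c1@8 c2@12 c4@12 c3@14, authorship .......1..24.3
After op 5 (move_right): buffer="myeqymhrgmrrqr" (len 14), cursors c1@9 c2@13 c4@13 c3@14, authorship .......1..24.3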